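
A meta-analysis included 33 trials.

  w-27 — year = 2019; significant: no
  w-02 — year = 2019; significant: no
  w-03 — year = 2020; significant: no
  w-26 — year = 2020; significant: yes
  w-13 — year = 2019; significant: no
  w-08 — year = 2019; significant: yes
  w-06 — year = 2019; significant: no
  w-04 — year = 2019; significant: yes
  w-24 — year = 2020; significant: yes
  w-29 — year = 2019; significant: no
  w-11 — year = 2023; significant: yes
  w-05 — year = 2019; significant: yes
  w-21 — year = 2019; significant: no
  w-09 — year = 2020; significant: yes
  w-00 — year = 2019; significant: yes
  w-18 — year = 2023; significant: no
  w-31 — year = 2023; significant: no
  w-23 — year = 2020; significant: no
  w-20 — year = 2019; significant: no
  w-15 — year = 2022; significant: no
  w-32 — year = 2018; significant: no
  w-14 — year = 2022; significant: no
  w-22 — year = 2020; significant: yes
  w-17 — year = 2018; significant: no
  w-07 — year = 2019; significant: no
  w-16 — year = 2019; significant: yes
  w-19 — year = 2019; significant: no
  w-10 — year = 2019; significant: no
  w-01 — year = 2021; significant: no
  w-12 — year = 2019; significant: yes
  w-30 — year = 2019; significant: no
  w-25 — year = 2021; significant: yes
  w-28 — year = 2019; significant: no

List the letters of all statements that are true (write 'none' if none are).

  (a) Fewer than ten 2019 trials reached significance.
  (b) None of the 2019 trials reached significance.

|A| = 18, |A ∩ B| = 6, |A ∖ B| = 12.
(a) |A ∩ B| < 10: holds.
(b) A ∩ B = ∅ (|A ∩ B| = 0): fails.

(a)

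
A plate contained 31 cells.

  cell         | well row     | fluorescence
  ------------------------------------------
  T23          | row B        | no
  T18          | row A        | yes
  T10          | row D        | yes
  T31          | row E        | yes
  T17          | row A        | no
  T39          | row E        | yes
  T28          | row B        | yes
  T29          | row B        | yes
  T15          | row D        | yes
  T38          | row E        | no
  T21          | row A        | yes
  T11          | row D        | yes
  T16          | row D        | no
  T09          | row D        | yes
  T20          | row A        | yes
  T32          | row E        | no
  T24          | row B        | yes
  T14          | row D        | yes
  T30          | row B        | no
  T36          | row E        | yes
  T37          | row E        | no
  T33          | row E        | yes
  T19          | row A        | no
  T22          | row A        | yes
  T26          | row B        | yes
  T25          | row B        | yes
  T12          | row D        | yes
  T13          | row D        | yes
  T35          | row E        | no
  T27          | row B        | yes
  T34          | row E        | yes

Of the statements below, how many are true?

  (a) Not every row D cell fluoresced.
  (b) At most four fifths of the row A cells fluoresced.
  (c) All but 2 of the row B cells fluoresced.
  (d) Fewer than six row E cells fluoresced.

(a) row D: |A| = 8, |A ∩ B| = 7; needs A ⊄ B (|A ∖ B| ≥ 1) — true.
(b) row A: |A| = 6, |A ∩ B| = 4; needs |A ∩ B| / |A| ≤ 4/5 — true.
(c) row B: |A| = 8, |A ∩ B| = 6; needs |A ∖ B| = 2 — true.
(d) row E: |A| = 9, |A ∩ B| = 5; needs |A ∩ B| < 6 — true.

4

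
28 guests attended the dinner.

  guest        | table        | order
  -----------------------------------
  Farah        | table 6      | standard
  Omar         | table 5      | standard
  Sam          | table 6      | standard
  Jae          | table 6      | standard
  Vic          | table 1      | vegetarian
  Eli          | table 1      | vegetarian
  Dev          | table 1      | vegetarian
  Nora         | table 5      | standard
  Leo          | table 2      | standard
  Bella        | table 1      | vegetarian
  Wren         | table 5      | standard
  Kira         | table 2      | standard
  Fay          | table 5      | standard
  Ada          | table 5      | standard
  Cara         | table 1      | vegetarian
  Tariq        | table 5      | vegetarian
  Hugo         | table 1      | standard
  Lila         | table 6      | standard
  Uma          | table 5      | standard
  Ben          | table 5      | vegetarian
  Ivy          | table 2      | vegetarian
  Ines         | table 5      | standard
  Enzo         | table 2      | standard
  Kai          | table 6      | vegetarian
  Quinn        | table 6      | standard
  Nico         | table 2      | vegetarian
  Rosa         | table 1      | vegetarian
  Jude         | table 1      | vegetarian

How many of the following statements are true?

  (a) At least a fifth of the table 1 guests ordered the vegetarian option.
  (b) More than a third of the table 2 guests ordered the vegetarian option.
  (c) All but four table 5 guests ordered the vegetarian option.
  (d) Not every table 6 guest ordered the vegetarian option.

(a) table 1: |A| = 8, |A ∩ B| = 7; needs |A ∩ B| / |A| ≥ 1/5 — true.
(b) table 2: |A| = 5, |A ∩ B| = 2; needs |A ∩ B| / |A| > 1/3 — true.
(c) table 5: |A| = 9, |A ∩ B| = 2; needs |A ∖ B| = 4 — false.
(d) table 6: |A| = 6, |A ∩ B| = 1; needs A ⊄ B (|A ∖ B| ≥ 1) — true.

3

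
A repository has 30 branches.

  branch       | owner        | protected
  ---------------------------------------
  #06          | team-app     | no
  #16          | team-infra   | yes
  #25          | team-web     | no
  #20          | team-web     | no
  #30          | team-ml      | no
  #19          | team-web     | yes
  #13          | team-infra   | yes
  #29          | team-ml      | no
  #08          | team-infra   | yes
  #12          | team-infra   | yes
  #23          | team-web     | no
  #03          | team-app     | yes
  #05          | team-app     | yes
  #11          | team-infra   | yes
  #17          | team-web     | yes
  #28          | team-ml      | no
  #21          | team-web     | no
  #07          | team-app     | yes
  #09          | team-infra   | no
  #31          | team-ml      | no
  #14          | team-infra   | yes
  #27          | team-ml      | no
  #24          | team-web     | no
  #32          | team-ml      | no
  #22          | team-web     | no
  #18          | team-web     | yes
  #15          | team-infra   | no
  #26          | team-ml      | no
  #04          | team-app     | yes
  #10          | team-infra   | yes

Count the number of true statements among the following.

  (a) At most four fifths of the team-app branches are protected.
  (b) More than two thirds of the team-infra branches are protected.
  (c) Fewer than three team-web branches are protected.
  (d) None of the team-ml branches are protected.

3

(a) team-app: |A| = 5, |A ∩ B| = 4; needs |A ∩ B| / |A| ≤ 4/5 — true.
(b) team-infra: |A| = 9, |A ∩ B| = 7; needs |A ∩ B| / |A| > 2/3 — true.
(c) team-web: |A| = 9, |A ∩ B| = 3; needs |A ∩ B| < 3 — false.
(d) team-ml: |A| = 7, |A ∩ B| = 0; needs A ∩ B = ∅ (|A ∩ B| = 0) — true.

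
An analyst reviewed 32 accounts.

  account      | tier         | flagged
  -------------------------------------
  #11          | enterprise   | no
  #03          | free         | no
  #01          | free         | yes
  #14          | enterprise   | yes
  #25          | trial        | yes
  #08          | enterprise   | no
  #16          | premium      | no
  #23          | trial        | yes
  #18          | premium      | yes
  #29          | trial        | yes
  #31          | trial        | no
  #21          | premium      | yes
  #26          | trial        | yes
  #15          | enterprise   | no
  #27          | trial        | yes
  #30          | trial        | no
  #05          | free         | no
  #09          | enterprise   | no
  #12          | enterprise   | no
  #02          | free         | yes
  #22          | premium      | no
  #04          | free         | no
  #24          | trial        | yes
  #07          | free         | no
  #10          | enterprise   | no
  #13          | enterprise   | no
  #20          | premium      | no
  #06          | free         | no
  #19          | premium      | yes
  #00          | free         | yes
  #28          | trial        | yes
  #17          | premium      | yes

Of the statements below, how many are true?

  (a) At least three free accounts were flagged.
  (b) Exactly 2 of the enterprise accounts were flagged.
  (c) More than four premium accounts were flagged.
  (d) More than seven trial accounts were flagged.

1

(a) free: |A| = 8, |A ∩ B| = 3; needs |A ∩ B| ≥ 3 — true.
(b) enterprise: |A| = 8, |A ∩ B| = 1; needs |A ∩ B| = 2 — false.
(c) premium: |A| = 7, |A ∩ B| = 4; needs |A ∩ B| > 4 — false.
(d) trial: |A| = 9, |A ∩ B| = 7; needs |A ∩ B| > 7 — false.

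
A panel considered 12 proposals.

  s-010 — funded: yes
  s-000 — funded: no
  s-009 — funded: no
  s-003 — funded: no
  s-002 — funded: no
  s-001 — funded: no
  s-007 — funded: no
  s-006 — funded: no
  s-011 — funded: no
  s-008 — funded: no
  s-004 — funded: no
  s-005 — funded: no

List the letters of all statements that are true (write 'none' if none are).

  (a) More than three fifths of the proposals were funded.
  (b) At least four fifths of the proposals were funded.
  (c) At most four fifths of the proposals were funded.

(c)

|A| = 12, |A ∩ B| = 1, |A ∖ B| = 11.
(a) |A ∩ B| / |A| > 3/5: fails.
(b) |A ∩ B| / |A| ≥ 4/5: fails.
(c) |A ∩ B| / |A| ≤ 4/5: holds.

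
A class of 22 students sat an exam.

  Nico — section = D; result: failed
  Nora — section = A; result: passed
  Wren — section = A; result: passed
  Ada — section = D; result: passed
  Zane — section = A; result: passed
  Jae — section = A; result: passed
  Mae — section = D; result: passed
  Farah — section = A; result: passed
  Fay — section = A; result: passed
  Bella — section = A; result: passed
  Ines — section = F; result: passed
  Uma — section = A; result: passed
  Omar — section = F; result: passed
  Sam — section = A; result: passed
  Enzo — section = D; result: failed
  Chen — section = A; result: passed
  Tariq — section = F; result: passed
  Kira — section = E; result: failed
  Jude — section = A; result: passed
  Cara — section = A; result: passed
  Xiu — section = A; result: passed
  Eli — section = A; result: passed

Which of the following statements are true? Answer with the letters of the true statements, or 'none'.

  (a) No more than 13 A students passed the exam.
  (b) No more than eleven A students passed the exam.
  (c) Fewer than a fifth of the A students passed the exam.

|A| = 14, |A ∩ B| = 14, |A ∖ B| = 0.
(a) |A ∩ B| ≤ 13: fails.
(b) |A ∩ B| ≤ 11: fails.
(c) |A ∩ B| / |A| < 1/5: fails.

none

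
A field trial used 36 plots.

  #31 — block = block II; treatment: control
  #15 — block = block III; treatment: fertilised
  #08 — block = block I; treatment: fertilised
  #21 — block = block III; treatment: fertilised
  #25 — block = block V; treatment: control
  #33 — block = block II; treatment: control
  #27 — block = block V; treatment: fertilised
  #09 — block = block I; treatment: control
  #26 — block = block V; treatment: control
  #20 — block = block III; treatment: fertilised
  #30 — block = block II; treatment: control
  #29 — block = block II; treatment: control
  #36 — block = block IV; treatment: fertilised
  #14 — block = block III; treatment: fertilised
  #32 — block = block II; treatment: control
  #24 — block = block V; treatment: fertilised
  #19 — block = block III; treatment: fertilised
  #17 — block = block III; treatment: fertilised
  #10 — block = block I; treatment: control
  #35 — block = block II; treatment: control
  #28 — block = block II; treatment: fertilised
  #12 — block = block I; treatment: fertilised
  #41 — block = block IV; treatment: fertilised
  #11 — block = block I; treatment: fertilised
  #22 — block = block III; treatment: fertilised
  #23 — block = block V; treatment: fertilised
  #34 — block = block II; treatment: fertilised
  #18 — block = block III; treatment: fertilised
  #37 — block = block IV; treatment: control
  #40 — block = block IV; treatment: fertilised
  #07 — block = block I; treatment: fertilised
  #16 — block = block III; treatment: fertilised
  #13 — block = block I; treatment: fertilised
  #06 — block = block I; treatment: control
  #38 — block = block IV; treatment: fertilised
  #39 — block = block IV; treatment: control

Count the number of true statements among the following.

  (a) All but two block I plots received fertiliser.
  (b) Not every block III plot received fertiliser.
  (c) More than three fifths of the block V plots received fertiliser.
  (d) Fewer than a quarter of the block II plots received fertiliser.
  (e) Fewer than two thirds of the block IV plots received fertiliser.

(a) block I: |A| = 8, |A ∩ B| = 5; needs |A ∖ B| = 2 — false.
(b) block III: |A| = 9, |A ∩ B| = 9; needs A ⊄ B (|A ∖ B| ≥ 1) — false.
(c) block V: |A| = 5, |A ∩ B| = 3; needs |A ∩ B| / |A| > 3/5 — false.
(d) block II: |A| = 8, |A ∩ B| = 2; needs |A ∩ B| / |A| < 1/4 — false.
(e) block IV: |A| = 6, |A ∩ B| = 4; needs |A ∩ B| / |A| < 2/3 — false.

0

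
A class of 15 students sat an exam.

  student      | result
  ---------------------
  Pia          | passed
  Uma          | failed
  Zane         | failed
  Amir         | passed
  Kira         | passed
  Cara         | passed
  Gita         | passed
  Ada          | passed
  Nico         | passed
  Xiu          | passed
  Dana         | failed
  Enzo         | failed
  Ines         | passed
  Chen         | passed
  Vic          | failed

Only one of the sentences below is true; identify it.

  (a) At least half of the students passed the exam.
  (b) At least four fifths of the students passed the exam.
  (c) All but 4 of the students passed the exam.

(a)

|A| = 15, |A ∩ B| = 10, |A ∖ B| = 5.
(a) requires |A ∩ B| ≥ |A ∖ B|: true.
(b) requires |A ∩ B| / |A| ≥ 4/5: false.
(c) requires |A ∖ B| = 4: false.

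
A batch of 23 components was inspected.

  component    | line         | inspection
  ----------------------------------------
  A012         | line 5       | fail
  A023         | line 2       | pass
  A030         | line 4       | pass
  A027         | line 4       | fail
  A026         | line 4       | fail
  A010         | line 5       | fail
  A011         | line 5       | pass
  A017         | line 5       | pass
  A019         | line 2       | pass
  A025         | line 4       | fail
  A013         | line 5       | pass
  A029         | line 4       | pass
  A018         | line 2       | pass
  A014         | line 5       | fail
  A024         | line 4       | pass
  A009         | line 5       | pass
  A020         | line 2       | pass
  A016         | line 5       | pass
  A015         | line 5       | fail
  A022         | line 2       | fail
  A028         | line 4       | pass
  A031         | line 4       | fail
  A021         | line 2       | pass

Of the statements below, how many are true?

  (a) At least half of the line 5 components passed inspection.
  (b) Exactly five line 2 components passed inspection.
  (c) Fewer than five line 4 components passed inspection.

(a) line 5: |A| = 9, |A ∩ B| = 5; needs |A ∩ B| ≥ |A ∖ B| — true.
(b) line 2: |A| = 6, |A ∩ B| = 5; needs |A ∩ B| = 5 — true.
(c) line 4: |A| = 8, |A ∩ B| = 4; needs |A ∩ B| < 5 — true.

3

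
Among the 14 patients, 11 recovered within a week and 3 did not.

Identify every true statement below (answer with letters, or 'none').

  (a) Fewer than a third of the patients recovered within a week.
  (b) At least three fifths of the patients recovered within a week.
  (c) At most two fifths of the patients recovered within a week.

(b)

|A| = 14, |A ∩ B| = 11, |A ∖ B| = 3.
(a) |A ∩ B| / |A| < 1/3: fails.
(b) |A ∩ B| / |A| ≥ 3/5: holds.
(c) |A ∩ B| / |A| ≤ 2/5: fails.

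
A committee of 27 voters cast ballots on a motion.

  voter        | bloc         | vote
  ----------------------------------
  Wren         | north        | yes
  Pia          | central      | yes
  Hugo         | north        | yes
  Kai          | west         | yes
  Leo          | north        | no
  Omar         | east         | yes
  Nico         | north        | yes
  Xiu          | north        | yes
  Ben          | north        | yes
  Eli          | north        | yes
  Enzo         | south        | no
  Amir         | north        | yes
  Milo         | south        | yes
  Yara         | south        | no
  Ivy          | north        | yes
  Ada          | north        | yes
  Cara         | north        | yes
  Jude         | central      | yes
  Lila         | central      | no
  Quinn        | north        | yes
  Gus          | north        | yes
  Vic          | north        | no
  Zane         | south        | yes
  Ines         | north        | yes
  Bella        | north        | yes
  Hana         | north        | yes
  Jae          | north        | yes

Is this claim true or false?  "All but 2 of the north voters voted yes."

'All but 2 of the north voters voted yes' holds iff |A ∖ B| = 2.
|A| = 18, |A ∩ B| = 16, |A ∖ B| = 2.
|A ∖ B| = 2, so the statement is true.

True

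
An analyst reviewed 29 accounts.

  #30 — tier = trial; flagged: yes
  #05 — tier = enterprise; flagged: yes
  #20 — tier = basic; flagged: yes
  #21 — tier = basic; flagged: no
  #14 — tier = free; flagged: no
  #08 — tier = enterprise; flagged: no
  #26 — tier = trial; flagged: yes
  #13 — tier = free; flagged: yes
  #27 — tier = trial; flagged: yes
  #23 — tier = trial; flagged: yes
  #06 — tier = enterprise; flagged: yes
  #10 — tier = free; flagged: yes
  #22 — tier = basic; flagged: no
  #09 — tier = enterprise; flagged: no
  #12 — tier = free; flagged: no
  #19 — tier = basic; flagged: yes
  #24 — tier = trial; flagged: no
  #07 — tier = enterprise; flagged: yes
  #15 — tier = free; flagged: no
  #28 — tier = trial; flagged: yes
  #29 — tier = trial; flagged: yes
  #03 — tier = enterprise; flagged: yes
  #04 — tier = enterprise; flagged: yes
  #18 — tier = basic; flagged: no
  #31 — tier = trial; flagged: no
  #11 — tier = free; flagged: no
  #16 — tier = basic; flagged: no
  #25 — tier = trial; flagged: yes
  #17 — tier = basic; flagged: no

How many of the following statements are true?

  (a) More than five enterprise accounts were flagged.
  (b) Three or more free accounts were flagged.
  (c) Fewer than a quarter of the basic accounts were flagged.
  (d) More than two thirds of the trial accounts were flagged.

(a) enterprise: |A| = 7, |A ∩ B| = 5; needs |A ∩ B| > 5 — false.
(b) free: |A| = 6, |A ∩ B| = 2; needs |A ∩ B| ≥ 3 — false.
(c) basic: |A| = 7, |A ∩ B| = 2; needs |A ∩ B| / |A| < 1/4 — false.
(d) trial: |A| = 9, |A ∩ B| = 7; needs |A ∩ B| / |A| > 2/3 — true.

1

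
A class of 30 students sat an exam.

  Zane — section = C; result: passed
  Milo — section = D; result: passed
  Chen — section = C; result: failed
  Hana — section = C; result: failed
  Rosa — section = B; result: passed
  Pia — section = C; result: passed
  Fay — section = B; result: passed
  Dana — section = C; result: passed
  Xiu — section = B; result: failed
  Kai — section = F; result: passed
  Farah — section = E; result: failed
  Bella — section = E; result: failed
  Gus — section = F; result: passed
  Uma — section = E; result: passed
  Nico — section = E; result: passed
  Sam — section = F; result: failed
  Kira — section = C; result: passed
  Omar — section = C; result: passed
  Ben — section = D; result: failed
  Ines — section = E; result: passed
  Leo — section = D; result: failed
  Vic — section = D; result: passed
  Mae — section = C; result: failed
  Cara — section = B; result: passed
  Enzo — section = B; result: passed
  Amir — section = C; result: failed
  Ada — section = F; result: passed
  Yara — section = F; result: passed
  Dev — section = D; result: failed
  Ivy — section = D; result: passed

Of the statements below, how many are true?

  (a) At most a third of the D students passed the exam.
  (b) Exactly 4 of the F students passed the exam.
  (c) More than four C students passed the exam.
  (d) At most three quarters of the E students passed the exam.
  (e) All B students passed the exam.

3

(a) D: |A| = 6, |A ∩ B| = 3; needs |A ∩ B| / |A| ≤ 1/3 — false.
(b) F: |A| = 5, |A ∩ B| = 4; needs |A ∩ B| = 4 — true.
(c) C: |A| = 9, |A ∩ B| = 5; needs |A ∩ B| > 4 — true.
(d) E: |A| = 5, |A ∩ B| = 3; needs |A ∩ B| / |A| ≤ 3/4 — true.
(e) B: |A| = 5, |A ∩ B| = 4; needs A ⊆ B, i.e. every element of A is in B (|A ∖ B| = 0) — false.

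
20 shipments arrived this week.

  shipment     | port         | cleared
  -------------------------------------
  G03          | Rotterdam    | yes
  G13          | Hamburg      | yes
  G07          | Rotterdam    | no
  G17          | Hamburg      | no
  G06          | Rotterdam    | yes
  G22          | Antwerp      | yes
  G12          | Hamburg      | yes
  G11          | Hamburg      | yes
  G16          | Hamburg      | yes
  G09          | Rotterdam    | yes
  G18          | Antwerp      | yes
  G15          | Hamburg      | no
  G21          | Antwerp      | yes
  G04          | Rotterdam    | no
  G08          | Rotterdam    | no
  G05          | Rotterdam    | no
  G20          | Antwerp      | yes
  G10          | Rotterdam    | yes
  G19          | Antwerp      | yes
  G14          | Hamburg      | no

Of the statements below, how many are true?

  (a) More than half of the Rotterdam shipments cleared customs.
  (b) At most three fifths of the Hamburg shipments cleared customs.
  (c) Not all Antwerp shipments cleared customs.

(a) Rotterdam: |A| = 8, |A ∩ B| = 4; needs |A ∩ B| > |A ∖ B| — false.
(b) Hamburg: |A| = 7, |A ∩ B| = 4; needs |A ∩ B| / |A| ≤ 3/5 — true.
(c) Antwerp: |A| = 5, |A ∩ B| = 5; needs A ⊄ B (|A ∖ B| ≥ 1) — false.

1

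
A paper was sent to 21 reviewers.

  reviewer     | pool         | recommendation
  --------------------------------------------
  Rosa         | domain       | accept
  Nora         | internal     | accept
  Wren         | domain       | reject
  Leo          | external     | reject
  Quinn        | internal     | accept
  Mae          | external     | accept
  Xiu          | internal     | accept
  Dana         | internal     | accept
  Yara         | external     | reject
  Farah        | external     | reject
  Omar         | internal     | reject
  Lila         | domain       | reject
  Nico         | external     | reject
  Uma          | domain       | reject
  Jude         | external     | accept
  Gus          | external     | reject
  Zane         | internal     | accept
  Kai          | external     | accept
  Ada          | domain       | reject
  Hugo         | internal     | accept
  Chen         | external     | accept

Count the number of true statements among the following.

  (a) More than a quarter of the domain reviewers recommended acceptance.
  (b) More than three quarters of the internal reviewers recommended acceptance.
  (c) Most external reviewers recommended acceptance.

1

(a) domain: |A| = 5, |A ∩ B| = 1; needs |A ∩ B| / |A| > 1/4 — false.
(b) internal: |A| = 7, |A ∩ B| = 6; needs |A ∩ B| / |A| > 3/4 — true.
(c) external: |A| = 9, |A ∩ B| = 4; needs |A ∩ B| > |A ∖ B| — false.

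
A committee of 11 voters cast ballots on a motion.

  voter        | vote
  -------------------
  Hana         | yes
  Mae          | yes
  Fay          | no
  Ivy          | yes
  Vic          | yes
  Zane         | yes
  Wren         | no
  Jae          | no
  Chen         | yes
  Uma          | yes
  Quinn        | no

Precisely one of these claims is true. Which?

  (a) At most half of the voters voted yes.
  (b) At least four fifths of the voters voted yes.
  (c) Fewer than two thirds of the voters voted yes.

(c)

|A| = 11, |A ∩ B| = 7, |A ∖ B| = 4.
(a) requires |A ∩ B| ≤ |A ∖ B|: false.
(b) requires |A ∩ B| / |A| ≥ 4/5: false.
(c) requires |A ∩ B| / |A| < 2/3: true.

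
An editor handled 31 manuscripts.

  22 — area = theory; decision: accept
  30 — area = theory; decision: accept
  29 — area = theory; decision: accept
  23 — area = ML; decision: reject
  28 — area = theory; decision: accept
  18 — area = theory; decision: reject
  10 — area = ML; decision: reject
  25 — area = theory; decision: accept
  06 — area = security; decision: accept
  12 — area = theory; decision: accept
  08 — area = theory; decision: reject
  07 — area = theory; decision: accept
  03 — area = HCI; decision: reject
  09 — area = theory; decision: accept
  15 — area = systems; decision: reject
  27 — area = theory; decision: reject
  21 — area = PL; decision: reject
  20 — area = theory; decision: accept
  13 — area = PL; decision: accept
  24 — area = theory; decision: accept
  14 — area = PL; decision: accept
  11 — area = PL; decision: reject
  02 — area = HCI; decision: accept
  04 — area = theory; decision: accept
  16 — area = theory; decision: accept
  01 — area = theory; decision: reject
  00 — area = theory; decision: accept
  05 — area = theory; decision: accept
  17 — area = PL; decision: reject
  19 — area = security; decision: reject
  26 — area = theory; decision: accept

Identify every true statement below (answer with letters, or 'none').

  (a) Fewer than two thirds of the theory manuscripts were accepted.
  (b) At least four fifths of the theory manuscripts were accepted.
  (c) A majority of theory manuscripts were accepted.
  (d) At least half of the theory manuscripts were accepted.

|A| = 19, |A ∩ B| = 15, |A ∖ B| = 4.
(a) |A ∩ B| / |A| < 2/3: fails.
(b) |A ∩ B| / |A| ≥ 4/5: fails.
(c) |A ∩ B| > |A ∖ B|: holds.
(d) |A ∩ B| ≥ |A ∖ B|: holds.

(c), (d)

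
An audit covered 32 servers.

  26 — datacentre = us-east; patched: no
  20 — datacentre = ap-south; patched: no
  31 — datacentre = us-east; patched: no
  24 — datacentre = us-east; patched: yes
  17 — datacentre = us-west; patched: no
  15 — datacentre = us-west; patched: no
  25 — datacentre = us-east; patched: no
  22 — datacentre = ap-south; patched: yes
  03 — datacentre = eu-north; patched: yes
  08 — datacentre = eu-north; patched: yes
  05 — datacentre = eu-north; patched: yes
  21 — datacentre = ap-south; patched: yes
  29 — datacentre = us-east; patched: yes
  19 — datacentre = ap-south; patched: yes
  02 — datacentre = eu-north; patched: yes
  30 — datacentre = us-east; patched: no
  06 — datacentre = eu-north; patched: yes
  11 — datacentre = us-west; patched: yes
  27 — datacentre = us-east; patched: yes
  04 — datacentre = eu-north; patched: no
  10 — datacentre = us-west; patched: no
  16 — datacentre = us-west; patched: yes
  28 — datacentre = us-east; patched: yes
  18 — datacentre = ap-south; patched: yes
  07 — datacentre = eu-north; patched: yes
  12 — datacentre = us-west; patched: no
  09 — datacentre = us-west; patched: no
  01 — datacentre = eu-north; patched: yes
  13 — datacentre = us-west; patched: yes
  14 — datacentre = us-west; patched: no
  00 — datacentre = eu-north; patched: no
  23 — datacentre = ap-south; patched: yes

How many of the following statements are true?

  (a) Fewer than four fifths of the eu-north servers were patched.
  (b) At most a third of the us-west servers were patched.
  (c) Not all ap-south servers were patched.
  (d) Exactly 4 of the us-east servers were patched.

4

(a) eu-north: |A| = 9, |A ∩ B| = 7; needs |A ∩ B| / |A| < 4/5 — true.
(b) us-west: |A| = 9, |A ∩ B| = 3; needs |A ∩ B| / |A| ≤ 1/3 — true.
(c) ap-south: |A| = 6, |A ∩ B| = 5; needs A ⊄ B (|A ∖ B| ≥ 1) — true.
(d) us-east: |A| = 8, |A ∩ B| = 4; needs |A ∩ B| = 4 — true.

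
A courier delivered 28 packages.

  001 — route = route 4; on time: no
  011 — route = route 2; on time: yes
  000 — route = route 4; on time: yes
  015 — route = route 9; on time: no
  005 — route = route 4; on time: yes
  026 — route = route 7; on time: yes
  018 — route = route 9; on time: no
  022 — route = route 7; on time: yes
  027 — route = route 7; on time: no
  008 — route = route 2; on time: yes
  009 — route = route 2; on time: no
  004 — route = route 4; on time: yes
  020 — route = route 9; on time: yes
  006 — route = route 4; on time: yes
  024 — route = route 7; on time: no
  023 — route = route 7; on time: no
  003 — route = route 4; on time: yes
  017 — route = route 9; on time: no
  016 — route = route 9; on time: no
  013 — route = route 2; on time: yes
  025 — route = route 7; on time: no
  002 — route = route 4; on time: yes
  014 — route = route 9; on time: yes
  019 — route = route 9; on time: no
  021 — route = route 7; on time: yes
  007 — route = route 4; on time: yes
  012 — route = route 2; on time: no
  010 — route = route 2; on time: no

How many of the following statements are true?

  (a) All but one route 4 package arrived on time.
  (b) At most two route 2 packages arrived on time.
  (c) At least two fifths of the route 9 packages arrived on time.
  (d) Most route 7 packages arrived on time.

1

(a) route 4: |A| = 8, |A ∩ B| = 7; needs |A ∖ B| = 1 — true.
(b) route 2: |A| = 6, |A ∩ B| = 3; needs |A ∩ B| ≤ 2 — false.
(c) route 9: |A| = 7, |A ∩ B| = 2; needs |A ∩ B| / |A| ≥ 2/5 — false.
(d) route 7: |A| = 7, |A ∩ B| = 3; needs |A ∩ B| > |A ∖ B| — false.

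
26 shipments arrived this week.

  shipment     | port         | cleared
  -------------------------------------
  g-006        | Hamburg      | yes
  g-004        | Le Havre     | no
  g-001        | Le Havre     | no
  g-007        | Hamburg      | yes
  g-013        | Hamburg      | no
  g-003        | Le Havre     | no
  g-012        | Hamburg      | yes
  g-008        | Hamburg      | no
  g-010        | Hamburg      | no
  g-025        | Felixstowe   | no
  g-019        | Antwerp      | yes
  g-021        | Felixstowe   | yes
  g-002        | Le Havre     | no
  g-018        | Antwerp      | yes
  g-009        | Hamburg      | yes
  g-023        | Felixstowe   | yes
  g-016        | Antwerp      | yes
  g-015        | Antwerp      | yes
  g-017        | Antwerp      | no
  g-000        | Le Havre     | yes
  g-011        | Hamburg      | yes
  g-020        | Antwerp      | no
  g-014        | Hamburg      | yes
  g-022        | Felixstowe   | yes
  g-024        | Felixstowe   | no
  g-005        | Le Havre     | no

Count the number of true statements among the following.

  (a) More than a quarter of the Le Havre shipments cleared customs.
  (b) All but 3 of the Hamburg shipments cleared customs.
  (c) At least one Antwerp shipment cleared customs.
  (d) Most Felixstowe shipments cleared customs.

(a) Le Havre: |A| = 6, |A ∩ B| = 1; needs |A ∩ B| / |A| > 1/4 — false.
(b) Hamburg: |A| = 9, |A ∩ B| = 6; needs |A ∖ B| = 3 — true.
(c) Antwerp: |A| = 6, |A ∩ B| = 4; needs A ∩ B ≠ ∅ (|A ∩ B| ≥ 1) — true.
(d) Felixstowe: |A| = 5, |A ∩ B| = 3; needs |A ∩ B| > |A ∖ B| — true.

3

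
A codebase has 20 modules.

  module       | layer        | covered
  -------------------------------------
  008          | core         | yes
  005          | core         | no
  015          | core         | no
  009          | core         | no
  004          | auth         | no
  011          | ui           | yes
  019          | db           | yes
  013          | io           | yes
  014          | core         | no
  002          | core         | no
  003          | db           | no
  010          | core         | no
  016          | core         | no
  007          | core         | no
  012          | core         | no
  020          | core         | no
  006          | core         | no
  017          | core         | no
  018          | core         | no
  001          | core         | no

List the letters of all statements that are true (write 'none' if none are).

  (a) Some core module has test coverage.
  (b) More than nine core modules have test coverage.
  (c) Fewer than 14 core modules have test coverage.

|A| = 15, |A ∩ B| = 1, |A ∖ B| = 14.
(a) A ∩ B ≠ ∅ (|A ∩ B| ≥ 1): holds.
(b) |A ∩ B| > 9: fails.
(c) |A ∩ B| < 14: holds.

(a), (c)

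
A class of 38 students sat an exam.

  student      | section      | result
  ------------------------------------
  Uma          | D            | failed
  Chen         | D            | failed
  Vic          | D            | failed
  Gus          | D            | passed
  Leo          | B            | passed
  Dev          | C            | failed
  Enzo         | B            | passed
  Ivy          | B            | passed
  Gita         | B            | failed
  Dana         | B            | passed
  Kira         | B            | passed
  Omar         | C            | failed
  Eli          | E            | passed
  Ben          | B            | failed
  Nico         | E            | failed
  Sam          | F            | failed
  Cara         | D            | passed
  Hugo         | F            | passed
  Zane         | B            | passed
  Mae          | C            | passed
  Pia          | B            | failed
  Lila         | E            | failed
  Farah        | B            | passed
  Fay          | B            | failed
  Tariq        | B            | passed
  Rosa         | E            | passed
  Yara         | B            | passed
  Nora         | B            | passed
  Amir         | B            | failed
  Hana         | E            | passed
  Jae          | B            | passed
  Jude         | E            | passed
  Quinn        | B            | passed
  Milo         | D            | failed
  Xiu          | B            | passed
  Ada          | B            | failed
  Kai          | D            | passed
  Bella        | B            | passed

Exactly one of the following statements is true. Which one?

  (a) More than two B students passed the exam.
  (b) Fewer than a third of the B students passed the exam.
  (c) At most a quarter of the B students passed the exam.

|A| = 20, |A ∩ B| = 14, |A ∖ B| = 6.
(a) requires |A ∩ B| > 2: true.
(b) requires |A ∩ B| / |A| < 1/3: false.
(c) requires |A ∩ B| / |A| ≤ 1/4: false.

(a)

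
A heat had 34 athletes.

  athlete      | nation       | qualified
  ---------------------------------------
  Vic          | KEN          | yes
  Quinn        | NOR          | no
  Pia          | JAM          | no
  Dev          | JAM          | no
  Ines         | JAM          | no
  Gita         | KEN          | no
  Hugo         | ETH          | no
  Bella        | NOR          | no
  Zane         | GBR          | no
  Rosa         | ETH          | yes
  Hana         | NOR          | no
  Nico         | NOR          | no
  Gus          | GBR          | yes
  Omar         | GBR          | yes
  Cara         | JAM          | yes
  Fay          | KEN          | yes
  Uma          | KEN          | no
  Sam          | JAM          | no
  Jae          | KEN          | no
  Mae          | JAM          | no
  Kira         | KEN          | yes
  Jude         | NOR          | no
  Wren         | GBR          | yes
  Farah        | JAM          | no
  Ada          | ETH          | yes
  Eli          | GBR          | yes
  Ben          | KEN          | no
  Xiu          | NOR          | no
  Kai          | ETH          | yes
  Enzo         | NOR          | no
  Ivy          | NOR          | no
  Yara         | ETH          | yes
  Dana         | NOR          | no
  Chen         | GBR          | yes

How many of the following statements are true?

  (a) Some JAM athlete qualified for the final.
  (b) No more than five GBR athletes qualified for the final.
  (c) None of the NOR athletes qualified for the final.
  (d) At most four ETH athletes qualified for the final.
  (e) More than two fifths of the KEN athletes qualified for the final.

5

(a) JAM: |A| = 7, |A ∩ B| = 1; needs A ∩ B ≠ ∅ (|A ∩ B| ≥ 1) — true.
(b) GBR: |A| = 6, |A ∩ B| = 5; needs |A ∩ B| ≤ 5 — true.
(c) NOR: |A| = 9, |A ∩ B| = 0; needs A ∩ B = ∅ (|A ∩ B| = 0) — true.
(d) ETH: |A| = 5, |A ∩ B| = 4; needs |A ∩ B| ≤ 4 — true.
(e) KEN: |A| = 7, |A ∩ B| = 3; needs |A ∩ B| / |A| > 2/5 — true.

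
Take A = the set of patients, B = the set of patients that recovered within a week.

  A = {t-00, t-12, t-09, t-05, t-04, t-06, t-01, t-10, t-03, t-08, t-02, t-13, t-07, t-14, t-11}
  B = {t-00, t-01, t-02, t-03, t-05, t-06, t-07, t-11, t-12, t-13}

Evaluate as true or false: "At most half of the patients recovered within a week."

'At most half of the patients recovered within a week' holds iff |A ∩ B| ≤ |A ∖ B|.
|A| = 15, |A ∩ B| = 10, |A ∖ B| = 5.
10 > 5, so the statement is false.

False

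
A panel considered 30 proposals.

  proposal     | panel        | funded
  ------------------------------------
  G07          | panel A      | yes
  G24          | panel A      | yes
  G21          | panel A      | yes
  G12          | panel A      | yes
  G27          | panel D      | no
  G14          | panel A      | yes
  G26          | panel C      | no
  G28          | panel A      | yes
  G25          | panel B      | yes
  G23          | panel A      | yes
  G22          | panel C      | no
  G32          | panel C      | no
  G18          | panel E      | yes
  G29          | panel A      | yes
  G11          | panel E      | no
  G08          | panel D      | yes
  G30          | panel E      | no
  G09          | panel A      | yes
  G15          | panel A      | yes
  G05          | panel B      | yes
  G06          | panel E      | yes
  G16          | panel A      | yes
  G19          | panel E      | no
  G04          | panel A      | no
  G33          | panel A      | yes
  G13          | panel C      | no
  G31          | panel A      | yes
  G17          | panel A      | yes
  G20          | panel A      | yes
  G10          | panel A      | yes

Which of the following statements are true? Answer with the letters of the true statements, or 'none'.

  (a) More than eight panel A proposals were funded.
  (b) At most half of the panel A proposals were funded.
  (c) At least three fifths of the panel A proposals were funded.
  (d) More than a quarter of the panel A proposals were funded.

(a), (c), (d)

|A| = 17, |A ∩ B| = 16, |A ∖ B| = 1.
(a) |A ∩ B| > 8: holds.
(b) |A ∩ B| ≤ |A ∖ B|: fails.
(c) |A ∩ B| / |A| ≥ 3/5: holds.
(d) |A ∩ B| / |A| > 1/4: holds.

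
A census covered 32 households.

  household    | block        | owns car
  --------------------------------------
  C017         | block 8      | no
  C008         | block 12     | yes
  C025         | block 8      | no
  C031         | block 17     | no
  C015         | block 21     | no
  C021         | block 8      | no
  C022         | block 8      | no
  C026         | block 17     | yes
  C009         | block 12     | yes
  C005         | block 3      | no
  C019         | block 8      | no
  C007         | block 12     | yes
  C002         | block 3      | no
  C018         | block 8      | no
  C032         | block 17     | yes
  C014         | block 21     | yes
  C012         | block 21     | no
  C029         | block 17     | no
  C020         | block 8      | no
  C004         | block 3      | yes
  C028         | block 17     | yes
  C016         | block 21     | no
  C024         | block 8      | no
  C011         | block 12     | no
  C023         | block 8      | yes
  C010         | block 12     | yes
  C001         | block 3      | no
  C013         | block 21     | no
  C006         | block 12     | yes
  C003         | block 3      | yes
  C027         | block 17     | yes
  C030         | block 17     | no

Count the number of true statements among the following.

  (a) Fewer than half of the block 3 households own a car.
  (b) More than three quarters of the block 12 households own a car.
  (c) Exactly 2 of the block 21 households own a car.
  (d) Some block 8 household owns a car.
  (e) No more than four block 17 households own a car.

(a) block 3: |A| = 5, |A ∩ B| = 2; needs |A ∩ B| < |A ∖ B| — true.
(b) block 12: |A| = 6, |A ∩ B| = 5; needs |A ∩ B| / |A| > 3/4 — true.
(c) block 21: |A| = 5, |A ∩ B| = 1; needs |A ∩ B| = 2 — false.
(d) block 8: |A| = 9, |A ∩ B| = 1; needs A ∩ B ≠ ∅ (|A ∩ B| ≥ 1) — true.
(e) block 17: |A| = 7, |A ∩ B| = 4; needs |A ∩ B| ≤ 4 — true.

4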